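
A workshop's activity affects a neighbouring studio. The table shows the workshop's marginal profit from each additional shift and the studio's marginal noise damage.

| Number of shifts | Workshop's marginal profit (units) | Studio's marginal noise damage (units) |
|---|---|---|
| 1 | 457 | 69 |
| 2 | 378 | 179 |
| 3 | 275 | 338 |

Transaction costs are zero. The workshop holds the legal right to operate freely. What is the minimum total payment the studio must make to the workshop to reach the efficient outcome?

Left alone the workshop would choose level 3 (marginal profit stays positive).
Efficient level: k* = 2 (marginal profit ≥ marginal noise damage through 2).
The studio must at least cover the workshop's forgone profit from cutting 3→2: 275 = 275.

275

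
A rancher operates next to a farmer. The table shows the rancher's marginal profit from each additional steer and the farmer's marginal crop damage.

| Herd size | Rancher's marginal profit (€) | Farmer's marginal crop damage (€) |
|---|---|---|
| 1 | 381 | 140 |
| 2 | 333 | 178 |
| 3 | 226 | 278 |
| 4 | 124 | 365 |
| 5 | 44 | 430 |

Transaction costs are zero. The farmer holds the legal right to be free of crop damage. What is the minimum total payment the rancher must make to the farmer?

Efficient level: marginal profit ≥ marginal crop damage through level 2, so k* = 2.
With the farmer holding the right, the rancher must at least compensate total damage at k*: 140 + 178 = 318.

€318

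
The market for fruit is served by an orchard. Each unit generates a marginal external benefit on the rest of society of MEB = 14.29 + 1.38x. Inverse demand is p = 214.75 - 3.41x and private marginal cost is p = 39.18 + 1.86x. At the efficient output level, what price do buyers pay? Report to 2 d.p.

Social marginal cost = private MC − MEB = 24.89 + 0.48x.
Set SMC = demand: 24.89 + 0.48x = 214.75 - 3.41x → x* = 48.8072.
Consumer price on the demand curve at x*: 214.75 − 3.41×48.8072 = 48.3174.

P = 48.32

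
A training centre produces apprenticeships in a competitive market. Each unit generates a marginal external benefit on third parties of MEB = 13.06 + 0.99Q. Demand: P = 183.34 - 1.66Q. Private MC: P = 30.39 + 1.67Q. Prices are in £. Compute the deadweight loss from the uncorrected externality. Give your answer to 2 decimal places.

Market equilibrium (private): 30.39 + 1.67Q = 183.34 - 1.66Q → Q_m = 45.9309.
Social marginal cost = private MC − MEB = 17.33 + 0.68Q.
Set SMC = demand: 17.33 + 0.68Q = 183.34 - 1.66Q → Q* = 70.9444.
Between Q* and Q_m the wedge demand − SMC runs linearly from 0 to MEB(Q_m), so the loss is a triangle.
DWL = ½ × 25.0135 × 58.5316 = 732.0401.

DWL = £732.04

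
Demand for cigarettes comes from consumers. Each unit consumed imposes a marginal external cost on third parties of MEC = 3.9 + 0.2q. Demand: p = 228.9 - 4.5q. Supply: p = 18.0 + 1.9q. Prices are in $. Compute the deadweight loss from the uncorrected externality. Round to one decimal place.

DWL = $8.3

Market equilibrium (private): 18.0 + 1.9q = 228.9 - 4.5q → q_m = 32.9531.
Social marginal benefit = demand − MEC = 225.0 - 4.7q.
Set SMB = MC: 225.0 - 4.7q = 18.0 + 1.9q → q* = 31.3636.
Between q* and q_m the wedge MC − SMB runs linearly from 0 to MEC(q_m), so the loss is a triangle.
DWL = ½ × 1.5895 × 10.4906 = 8.3374.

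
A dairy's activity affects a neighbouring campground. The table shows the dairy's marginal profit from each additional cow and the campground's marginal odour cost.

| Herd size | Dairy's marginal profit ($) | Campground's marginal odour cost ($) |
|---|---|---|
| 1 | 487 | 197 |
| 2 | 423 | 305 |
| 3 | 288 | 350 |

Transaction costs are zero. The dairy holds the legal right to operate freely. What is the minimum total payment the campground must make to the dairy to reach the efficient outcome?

$288

Left alone the dairy would choose level 3 (marginal profit stays positive).
Efficient level: k* = 2 (marginal profit ≥ marginal odour cost through 2).
The campground must at least cover the dairy's forgone profit from cutting 3→2: 288 = 288.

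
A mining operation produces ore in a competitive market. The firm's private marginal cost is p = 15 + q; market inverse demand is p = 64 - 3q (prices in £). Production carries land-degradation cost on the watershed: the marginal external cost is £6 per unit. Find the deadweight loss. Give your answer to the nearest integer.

Market equilibrium (private): 15 + q = 64 - 3q → q_m = 12.2500.
Social marginal cost = private MC + MEC = 21 + q.
Set SMC = demand: 21 + q = 64 - 3q → q* = 10.7500.
Between q* and q_m the wedge SMC − demand runs linearly from 0 to MEC(q_m), so the loss is a triangle.
DWL = ½ × 1.5000 × 6.0000 = 4.5000.

DWL = £5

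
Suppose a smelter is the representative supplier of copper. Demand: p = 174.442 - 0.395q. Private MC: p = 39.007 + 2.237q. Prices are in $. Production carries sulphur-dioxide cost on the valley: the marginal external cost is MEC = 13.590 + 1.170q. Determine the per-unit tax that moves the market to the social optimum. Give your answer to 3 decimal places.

tax = $51.086 per unit

Social marginal cost = private MC + MEC = 52.597 + 3.407q.
Set SMC = demand: 52.597 + 3.407q = 174.442 - 0.395q → q* = 32.0476.
The Pigouvian tax equals MEC at q*: 13.590 + 1.170×32.0476 = 51.0857.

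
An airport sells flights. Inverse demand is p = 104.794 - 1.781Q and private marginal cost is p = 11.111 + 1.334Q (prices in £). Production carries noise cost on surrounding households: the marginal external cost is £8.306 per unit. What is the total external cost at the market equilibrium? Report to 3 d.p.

Market equilibrium (private): 11.111 + 1.334Q = 104.794 - 1.781Q → Q_m = 30.0748.
Total external cost = MEC × Q_m = 8.306 × 30.0748 = 249.8013.

£249.801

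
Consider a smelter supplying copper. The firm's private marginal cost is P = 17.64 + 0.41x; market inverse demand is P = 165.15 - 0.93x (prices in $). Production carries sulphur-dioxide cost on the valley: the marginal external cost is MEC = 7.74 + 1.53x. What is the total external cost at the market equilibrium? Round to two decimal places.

Market equilibrium (private): 17.64 + 0.41x = 165.15 - 0.93x → x_m = 110.0821.
Total external cost = ∫₀^{x_m} (7.74 + 1.53x) dx = 7.74×110.0821 + ½×1.53×110.0821² = 10122.3580.

$10122.36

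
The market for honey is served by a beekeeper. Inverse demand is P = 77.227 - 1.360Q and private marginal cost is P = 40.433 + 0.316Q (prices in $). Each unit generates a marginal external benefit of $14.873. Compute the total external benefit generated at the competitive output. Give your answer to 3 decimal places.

Market equilibrium (private): 40.433 + 0.316Q = 77.227 - 1.360Q → Q_m = 21.9535.
Total external benefit = MEB × Q_m = 14.873 × 21.9535 = 326.5144.

$326.514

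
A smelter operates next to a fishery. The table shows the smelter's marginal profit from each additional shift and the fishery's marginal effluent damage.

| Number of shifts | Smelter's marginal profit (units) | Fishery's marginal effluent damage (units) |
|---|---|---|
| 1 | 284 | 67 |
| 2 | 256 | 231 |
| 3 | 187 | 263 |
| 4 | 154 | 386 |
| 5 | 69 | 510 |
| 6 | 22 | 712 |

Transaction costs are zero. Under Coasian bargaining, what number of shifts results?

Bargaining reaches the level where marginal profit last exceeds marginal effluent damage.
That holds through level 2 (256 ≥ 231) but not at 3 (187 < 263).

2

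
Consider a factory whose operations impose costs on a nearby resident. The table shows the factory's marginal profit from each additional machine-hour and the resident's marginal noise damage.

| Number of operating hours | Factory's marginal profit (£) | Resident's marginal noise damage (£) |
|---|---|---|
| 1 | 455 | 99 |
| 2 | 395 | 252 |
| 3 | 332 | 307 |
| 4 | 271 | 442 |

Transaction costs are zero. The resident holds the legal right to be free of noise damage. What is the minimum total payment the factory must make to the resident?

Efficient level: marginal profit ≥ marginal noise damage through level 3, so k* = 3.
With the resident holding the right, the factory must at least compensate total damage at k*: 99 + 252 + 307 = 658.

£658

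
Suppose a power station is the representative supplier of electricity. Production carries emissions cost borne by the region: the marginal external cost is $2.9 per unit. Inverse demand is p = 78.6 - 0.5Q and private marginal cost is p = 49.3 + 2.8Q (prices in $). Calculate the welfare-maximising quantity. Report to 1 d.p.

Q* = 8.0

Social marginal cost = private MC + MEC = 52.2 + 2.8Q.
Set SMC = demand: 52.2 + 2.8Q = 78.6 - 0.5Q → Q* = 8.0000.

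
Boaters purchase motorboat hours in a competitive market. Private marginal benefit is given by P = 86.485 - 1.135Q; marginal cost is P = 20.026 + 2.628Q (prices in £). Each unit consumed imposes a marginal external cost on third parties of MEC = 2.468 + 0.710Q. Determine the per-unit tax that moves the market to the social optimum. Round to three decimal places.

tax = £12.625 per unit

Social marginal benefit = demand − MEC = 84.017 - 1.845Q.
Set SMB = MC: 84.017 - 1.845Q = 20.026 + 2.628Q → Q* = 14.3061.
The Pigouvian tax equals MEC at Q*: 2.468 + 0.710×14.3061 = 12.6253.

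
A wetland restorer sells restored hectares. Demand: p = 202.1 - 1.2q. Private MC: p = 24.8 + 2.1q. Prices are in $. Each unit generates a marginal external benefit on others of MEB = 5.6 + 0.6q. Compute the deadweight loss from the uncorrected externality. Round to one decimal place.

Market equilibrium (private): 24.8 + 2.1q = 202.1 - 1.2q → q_m = 53.7273.
Social marginal cost = private MC − MEB = 19.2 + 1.5q.
Set SMC = demand: 19.2 + 1.5q = 202.1 - 1.2q → q* = 67.7407.
Height of the DWL triangle at q_m is demand(q_m) − SMC(q_m) = MEB(q_m) = 37.8364.
DWL = ½ × 14.0134 × 37.8364 = 265.1083.

DWL = $265.1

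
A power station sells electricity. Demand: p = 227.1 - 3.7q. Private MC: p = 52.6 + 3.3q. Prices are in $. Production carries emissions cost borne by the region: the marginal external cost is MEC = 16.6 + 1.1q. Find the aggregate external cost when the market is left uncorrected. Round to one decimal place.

Market equilibrium (private): 52.6 + 3.3q = 227.1 - 3.7q → q_m = 24.9286.
Total external cost = ∫₀^{q_m} (16.6 + 1.1q) dq = 16.6×24.9286 + ½×1.1×24.9286² = 755.6041.

$755.6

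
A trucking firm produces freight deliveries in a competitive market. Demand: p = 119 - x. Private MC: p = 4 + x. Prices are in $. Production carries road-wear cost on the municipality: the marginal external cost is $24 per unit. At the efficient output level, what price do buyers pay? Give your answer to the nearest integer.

Social marginal cost = private MC + MEC = 28 + x.
Set SMC = demand: 28 + x = 119 - x → x* = 45.5000.
Consumer price on the demand curve at x*: 119 − 1×45.5000 = 73.5000.

P = $74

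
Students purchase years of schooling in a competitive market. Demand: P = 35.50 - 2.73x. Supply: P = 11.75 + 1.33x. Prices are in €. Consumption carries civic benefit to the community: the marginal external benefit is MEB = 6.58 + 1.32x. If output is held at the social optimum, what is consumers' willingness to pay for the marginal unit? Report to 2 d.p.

P = €5.28

Social marginal benefit = demand + MEB = 42.08 - 1.41x.
Set SMB = MC: 42.08 - 1.41x = 11.75 + 1.33x → x* = 11.0693.
Consumer price on the demand curve at x*: 35.50 − 2.73×11.0693 = 5.2808.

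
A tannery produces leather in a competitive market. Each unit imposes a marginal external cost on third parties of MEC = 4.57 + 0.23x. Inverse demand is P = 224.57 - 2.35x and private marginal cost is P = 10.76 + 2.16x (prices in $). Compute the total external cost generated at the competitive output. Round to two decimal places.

Market equilibrium (private): 10.76 + 2.16x = 224.57 - 2.35x → x_m = 47.4080.
Total external cost = ∫₀^{x_m} (4.57 + 0.23x) dx = 4.57×47.4080 + ½×0.23×47.4080² = 475.1192.

$475.12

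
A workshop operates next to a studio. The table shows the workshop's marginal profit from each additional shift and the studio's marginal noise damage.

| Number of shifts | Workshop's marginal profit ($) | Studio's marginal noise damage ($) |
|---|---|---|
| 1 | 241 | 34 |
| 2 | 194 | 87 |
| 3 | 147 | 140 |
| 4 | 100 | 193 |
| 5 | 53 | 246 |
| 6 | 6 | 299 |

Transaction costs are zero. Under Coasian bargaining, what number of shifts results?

3

Bargaining reaches the level where marginal profit last exceeds marginal noise damage.
That holds through level 3 (147 ≥ 140) but not at 4 (100 < 193).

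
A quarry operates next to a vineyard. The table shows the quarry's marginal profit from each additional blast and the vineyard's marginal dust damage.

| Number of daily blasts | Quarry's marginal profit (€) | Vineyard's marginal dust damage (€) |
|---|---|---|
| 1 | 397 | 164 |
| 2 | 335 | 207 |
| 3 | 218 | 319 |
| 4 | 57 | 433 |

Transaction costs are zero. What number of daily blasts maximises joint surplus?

2

Bargaining reaches the level where marginal profit last exceeds marginal dust damage.
That holds through level 2 (335 ≥ 207) but not at 3 (218 < 319).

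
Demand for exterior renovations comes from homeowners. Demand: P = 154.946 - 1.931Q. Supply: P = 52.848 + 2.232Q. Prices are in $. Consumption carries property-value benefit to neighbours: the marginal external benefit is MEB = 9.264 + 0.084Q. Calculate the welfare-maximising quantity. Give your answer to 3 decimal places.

Social marginal benefit = demand + MEB = 164.210 - 1.847Q.
Set SMB = MC: 164.210 - 1.847Q = 52.848 + 2.232Q → Q* = 27.3013.

Q* = 27.301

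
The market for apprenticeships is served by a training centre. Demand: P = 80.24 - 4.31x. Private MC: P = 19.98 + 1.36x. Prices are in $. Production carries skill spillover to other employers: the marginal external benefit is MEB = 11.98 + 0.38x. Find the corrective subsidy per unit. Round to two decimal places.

subsidy = $17.17 per unit

Social marginal cost = private MC − MEB = 8.00 + 0.98x.
Set SMC = demand: 8.00 + 0.98x = 80.24 - 4.31x → x* = 13.6560.
The Pigouvian subsidy equals MEB at x*: 11.98 + 0.38×13.6560 = 17.1693.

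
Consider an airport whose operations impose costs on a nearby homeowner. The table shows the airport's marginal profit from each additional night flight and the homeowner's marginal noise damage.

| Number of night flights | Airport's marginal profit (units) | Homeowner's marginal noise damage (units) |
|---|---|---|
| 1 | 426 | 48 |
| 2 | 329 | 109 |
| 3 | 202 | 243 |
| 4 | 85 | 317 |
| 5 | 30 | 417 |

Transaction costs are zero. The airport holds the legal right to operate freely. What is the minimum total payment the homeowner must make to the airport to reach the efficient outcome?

Left alone the airport would choose level 5 (marginal profit stays positive).
Efficient level: k* = 2 (marginal profit ≥ marginal noise damage through 2).
The homeowner must at least cover the airport's forgone profit from cutting 5→2: 202 + 85 + 30 = 317.

317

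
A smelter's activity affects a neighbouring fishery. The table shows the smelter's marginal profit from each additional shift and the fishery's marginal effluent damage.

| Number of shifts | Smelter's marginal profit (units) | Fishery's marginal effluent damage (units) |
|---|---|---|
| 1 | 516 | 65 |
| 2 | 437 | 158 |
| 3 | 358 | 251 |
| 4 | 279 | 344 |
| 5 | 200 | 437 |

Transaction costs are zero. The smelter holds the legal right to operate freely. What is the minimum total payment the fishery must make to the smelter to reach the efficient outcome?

Left alone the smelter would choose level 5 (marginal profit stays positive).
Efficient level: k* = 3 (marginal profit ≥ marginal effluent damage through 3).
The fishery must at least cover the smelter's forgone profit from cutting 5→3: 279 + 200 = 479.

479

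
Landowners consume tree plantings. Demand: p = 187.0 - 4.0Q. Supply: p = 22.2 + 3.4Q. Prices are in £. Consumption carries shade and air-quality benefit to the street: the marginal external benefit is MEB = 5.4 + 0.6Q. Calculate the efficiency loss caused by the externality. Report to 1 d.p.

Market equilibrium (private): 22.2 + 3.4Q = 187.0 - 4.0Q → Q_m = 22.2703.
Social marginal benefit = demand + MEB = 192.4 - 3.4Q.
Set SMB = MC: 192.4 - 3.4Q = 22.2 + 3.4Q → Q* = 25.0294.
The loss is the area between SMB and MC from Q* to Q_m; with linear curves that's a triangle of height MEB(Q_m).
DWL = ½ × 2.7591 × 18.7622 = 25.8834.

DWL = £25.9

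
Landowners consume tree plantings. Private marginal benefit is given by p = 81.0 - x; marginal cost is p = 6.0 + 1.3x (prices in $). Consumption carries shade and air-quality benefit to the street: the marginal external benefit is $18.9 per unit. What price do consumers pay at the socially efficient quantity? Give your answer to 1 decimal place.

Social marginal benefit = demand + MEB = 99.9 - x.
Set SMB = MC: 99.9 - x = 6.0 + 1.3x → x* = 40.8261.
Consumer price on the demand curve at x*: 81.0 − 1.0×40.8261 = 40.1739.

P = $40.2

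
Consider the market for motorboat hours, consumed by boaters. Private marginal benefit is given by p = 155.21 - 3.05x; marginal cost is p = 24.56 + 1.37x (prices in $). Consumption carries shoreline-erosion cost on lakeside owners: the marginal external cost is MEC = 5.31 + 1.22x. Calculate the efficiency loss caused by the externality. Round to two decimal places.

DWL = $151.74

Market equilibrium (private): 24.56 + 1.37x = 155.21 - 3.05x → x_m = 29.5588.
Social marginal benefit = demand − MEC = 149.90 - 4.27x.
Set SMB = MC: 149.90 - 4.27x = 24.56 + 1.37x → x* = 22.2234.
Between x* and x_m the wedge MC − SMB runs linearly from 0 to MEC(x_m), so the loss is a triangle.
DWL = ½ × 7.3354 × 41.3718 = 151.7394.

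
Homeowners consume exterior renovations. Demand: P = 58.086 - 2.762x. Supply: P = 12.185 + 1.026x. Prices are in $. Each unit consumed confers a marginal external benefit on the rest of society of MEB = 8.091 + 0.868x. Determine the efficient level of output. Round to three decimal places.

Social marginal benefit = demand + MEB = 66.177 - 1.894x.
Set SMB = MC: 66.177 - 1.894x = 12.185 + 1.026x → x* = 18.4904.

x* = 18.490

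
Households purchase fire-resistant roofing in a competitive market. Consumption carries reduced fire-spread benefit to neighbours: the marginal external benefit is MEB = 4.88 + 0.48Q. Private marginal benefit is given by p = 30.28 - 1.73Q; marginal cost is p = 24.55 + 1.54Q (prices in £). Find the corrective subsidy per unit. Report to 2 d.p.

subsidy = £6.71 per unit

Social marginal benefit = demand + MEB = 35.16 - 1.25Q.
Set SMB = MC: 35.16 - 1.25Q = 24.55 + 1.54Q → Q* = 3.8029.
The Pigouvian subsidy equals MEB at Q*: 4.88 + 0.48×3.8029 = 6.7054.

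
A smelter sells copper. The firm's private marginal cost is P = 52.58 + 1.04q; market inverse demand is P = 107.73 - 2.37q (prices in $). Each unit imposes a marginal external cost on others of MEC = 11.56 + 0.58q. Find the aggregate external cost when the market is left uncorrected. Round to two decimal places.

Market equilibrium (private): 52.58 + 1.04q = 107.73 - 2.37q → q_m = 16.1730.
Total external cost = ∫₀^{q_m} (11.56 + 0.58q) dq = 11.56×16.1730 + ½×0.58×16.1730² = 262.8140.

$262.81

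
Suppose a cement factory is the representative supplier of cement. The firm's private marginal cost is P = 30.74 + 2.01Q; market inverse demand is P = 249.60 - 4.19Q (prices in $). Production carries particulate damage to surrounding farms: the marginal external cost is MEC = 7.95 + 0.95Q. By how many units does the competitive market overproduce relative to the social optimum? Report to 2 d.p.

Market equilibrium (private): 30.74 + 2.01Q = 249.60 - 4.19Q → Q_m = 35.3000.
Social marginal cost = private MC + MEC = 38.69 + 2.96Q.
Set SMC = demand: 38.69 + 2.96Q = 249.60 - 4.19Q → Q* = 29.4979.
Gap = |35.3000 − 29.4979| = 5.8021.

5.80 units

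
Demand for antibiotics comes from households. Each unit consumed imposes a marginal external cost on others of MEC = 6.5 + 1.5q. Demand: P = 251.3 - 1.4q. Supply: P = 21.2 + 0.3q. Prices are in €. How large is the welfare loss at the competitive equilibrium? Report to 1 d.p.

Market equilibrium (private): 21.2 + 0.3q = 251.3 - 1.4q → q_m = 135.3529.
Social marginal benefit = demand − MEC = 244.8 - 2.9q.
Set SMB = MC: 244.8 - 2.9q = 21.2 + 0.3q → q* = 69.8750.
The loss is the area between SMB and MC from q* to q_m; with linear curves that's a triangle of height MEC(q_m).
DWL = ½ × 65.4779 × 209.5294 = 6859.7726.

DWL = €6859.8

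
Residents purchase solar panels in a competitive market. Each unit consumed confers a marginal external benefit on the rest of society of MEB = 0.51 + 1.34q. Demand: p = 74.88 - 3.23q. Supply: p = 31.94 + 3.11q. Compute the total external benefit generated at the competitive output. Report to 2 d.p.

34.19

Market equilibrium (private): 31.94 + 3.11q = 74.88 - 3.23q → q_m = 6.7729.
Total external benefit = ∫₀^{q_m} (0.51 + 1.34q) dq = 0.51×6.7729 + ½×1.34×6.7729² = 34.1885.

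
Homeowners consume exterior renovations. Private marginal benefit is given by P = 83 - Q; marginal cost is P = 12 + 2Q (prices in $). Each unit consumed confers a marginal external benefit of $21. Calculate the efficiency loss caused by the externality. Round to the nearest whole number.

DWL = $74

Market equilibrium (private): 12 + 2Q = 83 - Q → Q_m = 23.6667.
Social marginal benefit = demand + MEB = 104 - Q.
Set SMB = MC: 104 - Q = 12 + 2Q → Q* = 30.6667.
Height of the DWL triangle at Q_m is SMB(Q_m) − MC(Q_m) = MEB(Q_m) = 21.0000.
DWL = ½ × 7.0000 × 21.0000 = 73.5000.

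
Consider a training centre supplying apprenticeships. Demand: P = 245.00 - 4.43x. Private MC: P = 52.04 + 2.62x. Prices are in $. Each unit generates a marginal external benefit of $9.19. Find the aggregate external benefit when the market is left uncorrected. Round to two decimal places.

Market equilibrium (private): 52.04 + 2.62x = 245.00 - 4.43x → x_m = 27.3702.
Total external benefit = MEB × x_m = 9.19 × 27.3702 = 251.5321.

$251.53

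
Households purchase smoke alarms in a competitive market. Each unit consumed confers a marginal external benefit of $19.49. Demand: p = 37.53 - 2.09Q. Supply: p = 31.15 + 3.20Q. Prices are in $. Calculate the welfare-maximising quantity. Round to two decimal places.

Social marginal benefit = demand + MEB = 57.02 - 2.09Q.
Set SMB = MC: 57.02 - 2.09Q = 31.15 + 3.20Q → Q* = 4.8904.

Q* = 4.89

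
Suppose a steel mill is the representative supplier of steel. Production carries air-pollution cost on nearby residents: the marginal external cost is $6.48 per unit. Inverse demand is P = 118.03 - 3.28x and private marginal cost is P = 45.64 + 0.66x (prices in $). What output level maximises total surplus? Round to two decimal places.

Social marginal cost = private MC + MEC = 52.12 + 0.66x.
Set SMC = demand: 52.12 + 0.66x = 118.03 - 3.28x → x* = 16.7284.

x* = 16.73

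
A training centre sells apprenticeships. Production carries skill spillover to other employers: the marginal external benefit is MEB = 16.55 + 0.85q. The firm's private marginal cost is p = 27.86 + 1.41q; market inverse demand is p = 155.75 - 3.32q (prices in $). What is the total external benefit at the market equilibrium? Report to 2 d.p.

Market equilibrium (private): 27.86 + 1.41q = 155.75 - 3.32q → q_m = 27.0381.
Total external benefit = ∫₀^{q_m} (16.55 + 0.85q) dq = 16.55×27.0381 + ½×0.85×27.0381² = 758.1806.

$758.18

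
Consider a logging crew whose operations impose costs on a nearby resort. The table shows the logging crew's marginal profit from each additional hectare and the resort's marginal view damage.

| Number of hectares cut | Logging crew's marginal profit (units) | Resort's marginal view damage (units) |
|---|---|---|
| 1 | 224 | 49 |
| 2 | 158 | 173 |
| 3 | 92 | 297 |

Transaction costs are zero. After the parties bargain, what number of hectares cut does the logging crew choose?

Bargaining reaches the level where marginal profit last exceeds marginal view damage.
That holds through level 1 (224 ≥ 49) but not at 2 (158 < 173).

1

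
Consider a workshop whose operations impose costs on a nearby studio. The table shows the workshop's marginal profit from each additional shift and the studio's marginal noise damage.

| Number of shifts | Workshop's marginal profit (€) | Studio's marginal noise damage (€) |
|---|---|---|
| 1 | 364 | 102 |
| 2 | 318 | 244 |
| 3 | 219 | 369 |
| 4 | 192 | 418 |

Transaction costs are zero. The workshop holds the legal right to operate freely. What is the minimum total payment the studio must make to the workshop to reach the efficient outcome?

€411

Left alone the workshop would choose level 4 (marginal profit stays positive).
Efficient level: k* = 2 (marginal profit ≥ marginal noise damage through 2).
The studio must at least cover the workshop's forgone profit from cutting 4→2: 219 + 192 = 411.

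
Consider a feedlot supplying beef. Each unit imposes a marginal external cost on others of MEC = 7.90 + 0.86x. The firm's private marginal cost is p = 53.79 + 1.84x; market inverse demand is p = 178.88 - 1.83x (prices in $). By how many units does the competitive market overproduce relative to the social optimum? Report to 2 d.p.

8.21 units

Market equilibrium (private): 53.79 + 1.84x = 178.88 - 1.83x → x_m = 34.0845.
Social marginal cost = private MC + MEC = 61.69 + 2.70x.
Set SMC = demand: 61.69 + 2.70x = 178.88 - 1.83x → x* = 25.8698.
Gap = |34.0845 − 25.8698| = 8.2147.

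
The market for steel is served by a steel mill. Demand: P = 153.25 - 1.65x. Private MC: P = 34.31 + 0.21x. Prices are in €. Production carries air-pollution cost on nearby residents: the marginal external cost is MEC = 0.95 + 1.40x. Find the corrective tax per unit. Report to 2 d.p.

tax = €51.62 per unit

Social marginal cost = private MC + MEC = 35.26 + 1.61x.
Set SMC = demand: 35.26 + 1.61x = 153.25 - 1.65x → x* = 36.1933.
The Pigouvian tax equals MEC at x*: 0.95 + 1.40×36.1933 = 51.6206.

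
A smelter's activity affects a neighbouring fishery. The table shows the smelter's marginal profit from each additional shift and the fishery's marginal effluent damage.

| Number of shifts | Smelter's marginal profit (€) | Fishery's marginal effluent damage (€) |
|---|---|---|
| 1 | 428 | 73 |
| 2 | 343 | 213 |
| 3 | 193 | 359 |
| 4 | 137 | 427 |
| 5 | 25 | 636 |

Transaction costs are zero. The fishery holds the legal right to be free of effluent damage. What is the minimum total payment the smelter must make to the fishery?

Efficient level: marginal profit ≥ marginal effluent damage through level 2, so k* = 2.
With the fishery holding the right, the smelter must at least compensate total damage at k*: 73 + 213 = 286.

€286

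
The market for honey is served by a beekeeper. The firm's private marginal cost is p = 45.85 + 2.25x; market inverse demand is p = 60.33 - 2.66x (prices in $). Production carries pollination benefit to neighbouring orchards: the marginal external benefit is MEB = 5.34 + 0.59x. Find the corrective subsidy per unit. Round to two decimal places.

subsidy = $8.05 per unit

Social marginal cost = private MC − MEB = 40.51 + 1.66x.
Set SMC = demand: 40.51 + 1.66x = 60.33 - 2.66x → x* = 4.5880.
The Pigouvian subsidy equals MEB at x*: 5.34 + 0.59×4.5880 = 8.0469.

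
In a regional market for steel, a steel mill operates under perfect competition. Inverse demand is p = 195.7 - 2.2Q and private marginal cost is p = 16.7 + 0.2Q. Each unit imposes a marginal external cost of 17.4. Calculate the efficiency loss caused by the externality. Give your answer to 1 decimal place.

Market equilibrium (private): 16.7 + 0.2Q = 195.7 - 2.2Q → Q_m = 74.5833.
Social marginal cost = private MC + MEC = 34.1 + 0.2Q.
Set SMC = demand: 34.1 + 0.2Q = 195.7 - 2.2Q → Q* = 67.3333.
The welfare-loss triangle has base |Q_m − Q*| and height MEC(Q_m) (the vertical gap between SMC and demand is zero at Q* and MEC at Q_m).
DWL = ½ × 7.2500 × 17.4000 = 63.0750.

DWL = 63.1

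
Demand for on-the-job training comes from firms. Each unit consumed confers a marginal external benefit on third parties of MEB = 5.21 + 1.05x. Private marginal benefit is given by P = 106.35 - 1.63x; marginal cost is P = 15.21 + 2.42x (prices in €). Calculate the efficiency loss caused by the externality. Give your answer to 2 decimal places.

Market equilibrium (private): 15.21 + 2.42x = 106.35 - 1.63x → x_m = 22.5037.
Social marginal benefit = demand + MEB = 111.56 - 0.58x.
Set SMB = MC: 111.56 - 0.58x = 15.21 + 2.42x → x* = 32.1167.
The welfare-loss triangle has base |x_m − x*| and height MEB(x_m) (the vertical gap between SMB and MC is zero at x* and MEB at x_m).
DWL = ½ × 9.6130 × 28.8389 = 138.6142.

DWL = €138.61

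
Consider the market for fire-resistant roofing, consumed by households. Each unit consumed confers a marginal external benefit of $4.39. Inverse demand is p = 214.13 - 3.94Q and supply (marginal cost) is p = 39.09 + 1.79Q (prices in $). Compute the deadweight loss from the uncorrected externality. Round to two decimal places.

DWL = $1.68

Market equilibrium (private): 39.09 + 1.79Q = 214.13 - 3.94Q → Q_m = 30.5480.
Social marginal benefit = demand + MEB = 218.52 - 3.94Q.
Set SMB = MC: 218.52 - 3.94Q = 39.09 + 1.79Q → Q* = 31.3141.
The welfare-loss triangle has base |Q_m − Q*| and height MEB(Q_m) (the vertical gap between SMB and MC is zero at Q* and MEB at Q_m).
DWL = ½ × 0.7661 × 4.3900 = 1.6816.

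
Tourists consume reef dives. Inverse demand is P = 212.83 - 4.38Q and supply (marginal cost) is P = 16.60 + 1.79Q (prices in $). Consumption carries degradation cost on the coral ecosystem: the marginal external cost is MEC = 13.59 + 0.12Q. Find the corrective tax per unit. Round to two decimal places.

tax = $17.07 per unit

Social marginal benefit = demand − MEC = 199.24 - 4.50Q.
Set SMB = MC: 199.24 - 4.50Q = 16.60 + 1.79Q → Q* = 29.0366.
The Pigouvian tax equals MEC at Q*: 13.59 + 0.12×29.0366 = 17.0744.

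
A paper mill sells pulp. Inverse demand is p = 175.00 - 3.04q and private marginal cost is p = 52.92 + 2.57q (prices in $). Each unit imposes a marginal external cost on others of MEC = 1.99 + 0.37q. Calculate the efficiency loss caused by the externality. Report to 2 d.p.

Market equilibrium (private): 52.92 + 2.57q = 175.00 - 3.04q → q_m = 21.7611.
Social marginal cost = private MC + MEC = 54.91 + 2.94q.
Set SMC = demand: 54.91 + 2.94q = 175.00 - 3.04q → q* = 20.0819.
The loss is the area between SMC and demand from q* to q_m; with linear curves that's a triangle of height MEC(q_m).
DWL = ½ × 1.6792 × 10.0416 = 8.4309.

DWL = $8.43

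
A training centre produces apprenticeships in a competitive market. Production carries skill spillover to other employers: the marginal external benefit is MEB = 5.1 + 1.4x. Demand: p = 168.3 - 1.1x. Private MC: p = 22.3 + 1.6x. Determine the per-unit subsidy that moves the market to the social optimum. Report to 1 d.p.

Social marginal cost = private MC − MEB = 17.2 + 0.2x.
Set SMC = demand: 17.2 + 0.2x = 168.3 - 1.1x → x* = 116.2308.
The Pigouvian subsidy equals MEB at x*: 5.1 + 1.4×116.2308 = 167.8231.

subsidy = 167.8 per unit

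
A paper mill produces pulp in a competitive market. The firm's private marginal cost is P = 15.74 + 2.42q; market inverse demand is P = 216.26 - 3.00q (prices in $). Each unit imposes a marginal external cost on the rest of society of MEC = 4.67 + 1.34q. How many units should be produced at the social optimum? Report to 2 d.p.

Social marginal cost = private MC + MEC = 20.41 + 3.76q.
Set SMC = demand: 20.41 + 3.76q = 216.26 - 3.00q → q* = 28.9719.

q* = 28.97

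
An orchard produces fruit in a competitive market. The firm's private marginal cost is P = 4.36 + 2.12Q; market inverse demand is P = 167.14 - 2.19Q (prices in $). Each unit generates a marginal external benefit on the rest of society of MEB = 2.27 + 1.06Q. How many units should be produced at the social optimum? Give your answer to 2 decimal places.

Social marginal cost = private MC − MEB = 2.09 + 1.06Q.
Set SMC = demand: 2.09 + 1.06Q = 167.14 - 2.19Q → Q* = 50.7846.

Q* = 50.78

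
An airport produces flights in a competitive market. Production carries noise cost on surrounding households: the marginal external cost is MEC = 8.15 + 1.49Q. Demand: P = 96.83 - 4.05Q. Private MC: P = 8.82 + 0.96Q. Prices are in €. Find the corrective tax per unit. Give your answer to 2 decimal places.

tax = €26.46 per unit

Social marginal cost = private MC + MEC = 16.97 + 2.45Q.
Set SMC = demand: 16.97 + 2.45Q = 96.83 - 4.05Q → Q* = 12.2862.
The Pigouvian tax equals MEC at Q*: 8.15 + 1.49×12.2862 = 26.4564.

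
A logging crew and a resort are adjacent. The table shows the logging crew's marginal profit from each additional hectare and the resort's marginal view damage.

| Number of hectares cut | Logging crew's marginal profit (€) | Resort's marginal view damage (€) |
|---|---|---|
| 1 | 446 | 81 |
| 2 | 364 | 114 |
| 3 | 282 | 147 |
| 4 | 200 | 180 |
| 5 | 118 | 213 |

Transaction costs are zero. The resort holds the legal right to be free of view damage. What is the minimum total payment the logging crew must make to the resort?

Efficient level: marginal profit ≥ marginal view damage through level 4, so k* = 4.
With the resort holding the right, the logging crew must at least compensate total damage at k*: 81 + 114 + 147 + 180 = 522.

€522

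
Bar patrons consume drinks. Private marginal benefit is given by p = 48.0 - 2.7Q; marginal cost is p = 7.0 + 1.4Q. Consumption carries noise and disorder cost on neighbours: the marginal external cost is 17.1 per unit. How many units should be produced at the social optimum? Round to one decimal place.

Q* = 5.8

Social marginal benefit = demand − MEC = 30.9 - 2.7Q.
Set SMB = MC: 30.9 - 2.7Q = 7.0 + 1.4Q → Q* = 5.8293.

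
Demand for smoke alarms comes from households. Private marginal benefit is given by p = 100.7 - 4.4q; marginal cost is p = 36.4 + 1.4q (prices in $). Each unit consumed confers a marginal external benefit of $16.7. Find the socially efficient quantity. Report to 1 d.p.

q* = 14.0

Social marginal benefit = demand + MEB = 117.4 - 4.4q.
Set SMB = MC: 117.4 - 4.4q = 36.4 + 1.4q → q* = 13.9655.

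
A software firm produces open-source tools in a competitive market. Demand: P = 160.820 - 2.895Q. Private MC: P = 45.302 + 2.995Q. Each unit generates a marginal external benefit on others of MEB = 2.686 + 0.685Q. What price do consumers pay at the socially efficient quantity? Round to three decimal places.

Social marginal cost = private MC − MEB = 42.616 + 2.310Q.
Set SMC = demand: 42.616 + 2.310Q = 160.820 - 2.895Q → Q* = 22.7097.
Consumer price on the demand curve at Q*: 160.820 − 2.895×22.7097 = 95.0754.

P = 95.075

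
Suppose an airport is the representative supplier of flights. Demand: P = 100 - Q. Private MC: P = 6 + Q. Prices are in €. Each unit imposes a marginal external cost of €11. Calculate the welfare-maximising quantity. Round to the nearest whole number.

Q* = 42

Social marginal cost = private MC + MEC = 17 + Q.
Set SMC = demand: 17 + Q = 100 - Q → Q* = 41.5000.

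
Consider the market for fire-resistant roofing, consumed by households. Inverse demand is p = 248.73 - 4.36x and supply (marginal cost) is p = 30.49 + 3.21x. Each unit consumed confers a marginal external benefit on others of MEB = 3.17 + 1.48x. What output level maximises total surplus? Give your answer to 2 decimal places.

x* = 36.36

Social marginal benefit = demand + MEB = 251.90 - 2.88x.
Set SMB = MC: 251.90 - 2.88x = 30.49 + 3.21x → x* = 36.3563.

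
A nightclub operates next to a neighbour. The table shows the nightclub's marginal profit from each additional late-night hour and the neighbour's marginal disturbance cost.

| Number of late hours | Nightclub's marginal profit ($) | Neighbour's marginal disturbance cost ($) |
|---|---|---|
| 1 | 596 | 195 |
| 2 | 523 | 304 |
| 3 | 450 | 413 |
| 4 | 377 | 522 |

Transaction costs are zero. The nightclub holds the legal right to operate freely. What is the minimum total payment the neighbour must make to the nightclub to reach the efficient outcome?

$377

Left alone the nightclub would choose level 4 (marginal profit stays positive).
Efficient level: k* = 3 (marginal profit ≥ marginal disturbance cost through 3).
The neighbour must at least cover the nightclub's forgone profit from cutting 4→3: 377 = 377.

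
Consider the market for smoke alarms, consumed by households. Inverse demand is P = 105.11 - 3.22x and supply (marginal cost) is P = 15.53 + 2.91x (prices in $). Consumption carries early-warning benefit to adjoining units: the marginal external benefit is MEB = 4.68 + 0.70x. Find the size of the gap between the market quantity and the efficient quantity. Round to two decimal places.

2.75 units

Market equilibrium (private): 15.53 + 2.91x = 105.11 - 3.22x → x_m = 14.6134.
Social marginal benefit = demand + MEB = 109.79 - 2.52x.
Set SMB = MC: 109.79 - 2.52x = 15.53 + 2.91x → x* = 17.3591.
Gap = |14.6134 − 17.3591| = 2.7457.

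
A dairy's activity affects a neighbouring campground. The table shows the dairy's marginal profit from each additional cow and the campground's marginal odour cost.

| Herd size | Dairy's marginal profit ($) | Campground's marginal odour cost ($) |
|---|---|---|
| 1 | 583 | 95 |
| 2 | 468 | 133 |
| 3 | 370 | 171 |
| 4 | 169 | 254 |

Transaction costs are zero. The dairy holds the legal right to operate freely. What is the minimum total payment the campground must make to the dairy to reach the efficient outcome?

Left alone the dairy would choose level 4 (marginal profit stays positive).
Efficient level: k* = 3 (marginal profit ≥ marginal odour cost through 3).
The campground must at least cover the dairy's forgone profit from cutting 4→3: 169 = 169.

$169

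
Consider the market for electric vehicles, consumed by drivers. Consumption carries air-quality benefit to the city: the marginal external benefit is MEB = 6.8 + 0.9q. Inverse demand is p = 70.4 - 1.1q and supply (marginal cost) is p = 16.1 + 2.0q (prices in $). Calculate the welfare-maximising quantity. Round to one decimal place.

Social marginal benefit = demand + MEB = 77.2 - 0.2q.
Set SMB = MC: 77.2 - 0.2q = 16.1 + 2.0q → q* = 27.7727.

q* = 27.8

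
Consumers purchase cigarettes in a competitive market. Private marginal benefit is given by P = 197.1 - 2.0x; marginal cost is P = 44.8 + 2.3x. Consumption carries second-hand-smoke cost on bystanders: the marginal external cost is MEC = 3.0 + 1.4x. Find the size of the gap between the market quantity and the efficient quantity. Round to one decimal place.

9.2 units

Market equilibrium (private): 44.8 + 2.3x = 197.1 - 2.0x → x_m = 35.4186.
Social marginal benefit = demand − MEC = 194.1 - 3.4x.
Set SMB = MC: 194.1 - 3.4x = 44.8 + 2.3x → x* = 26.1930.
Gap = |35.4186 − 26.1930| = 9.2256.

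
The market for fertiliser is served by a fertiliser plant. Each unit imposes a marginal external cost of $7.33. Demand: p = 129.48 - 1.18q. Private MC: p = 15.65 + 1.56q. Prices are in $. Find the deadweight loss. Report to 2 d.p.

DWL = $9.80

Market equilibrium (private): 15.65 + 1.56q = 129.48 - 1.18q → q_m = 41.5438.
Social marginal cost = private MC + MEC = 22.98 + 1.56q.
Set SMC = demand: 22.98 + 1.56q = 129.48 - 1.18q → q* = 38.8686.
Height of the DWL triangle at q_m is SMC(q_m) − demand(q_m) = MEC(q_m) = 7.3300.
DWL = ½ × 2.6752 × 7.3300 = 9.8046.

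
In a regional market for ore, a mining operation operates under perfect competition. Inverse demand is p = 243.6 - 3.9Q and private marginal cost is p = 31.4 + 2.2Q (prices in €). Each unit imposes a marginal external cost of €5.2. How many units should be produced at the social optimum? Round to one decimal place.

Social marginal cost = private MC + MEC = 36.6 + 2.2Q.
Set SMC = demand: 36.6 + 2.2Q = 243.6 - 3.9Q → Q* = 33.9344.

Q* = 33.9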